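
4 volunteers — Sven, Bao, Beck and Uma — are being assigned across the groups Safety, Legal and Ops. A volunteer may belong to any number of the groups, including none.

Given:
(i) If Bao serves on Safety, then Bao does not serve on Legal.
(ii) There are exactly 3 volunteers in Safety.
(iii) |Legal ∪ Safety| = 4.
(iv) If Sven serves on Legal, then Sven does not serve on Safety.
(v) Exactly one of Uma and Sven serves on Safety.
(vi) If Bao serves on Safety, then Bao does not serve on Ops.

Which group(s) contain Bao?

Bao: Safety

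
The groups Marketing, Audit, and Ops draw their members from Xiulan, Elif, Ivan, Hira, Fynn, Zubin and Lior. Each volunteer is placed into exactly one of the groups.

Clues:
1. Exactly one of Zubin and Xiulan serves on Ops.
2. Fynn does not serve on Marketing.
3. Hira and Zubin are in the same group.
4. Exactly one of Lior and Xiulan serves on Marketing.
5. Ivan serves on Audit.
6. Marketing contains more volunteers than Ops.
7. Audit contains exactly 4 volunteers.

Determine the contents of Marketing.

Marketing = {Elif, Lior}

From (2): Fynn ∉ Marketing.
From (5): Ivan ∈ Audit.
Suppose Xiulan ∈ Marketing: no assignment then satisfies all the clues, so Xiulan ∉ Marketing.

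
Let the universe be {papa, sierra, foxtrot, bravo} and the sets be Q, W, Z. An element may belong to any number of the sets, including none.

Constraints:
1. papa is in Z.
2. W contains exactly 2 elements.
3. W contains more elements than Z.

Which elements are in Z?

Z = {papa}

From (1): papa ∈ Z.
Suppose sierra ∈ Z: no assignment then satisfies all the clues, so sierra ∉ Z.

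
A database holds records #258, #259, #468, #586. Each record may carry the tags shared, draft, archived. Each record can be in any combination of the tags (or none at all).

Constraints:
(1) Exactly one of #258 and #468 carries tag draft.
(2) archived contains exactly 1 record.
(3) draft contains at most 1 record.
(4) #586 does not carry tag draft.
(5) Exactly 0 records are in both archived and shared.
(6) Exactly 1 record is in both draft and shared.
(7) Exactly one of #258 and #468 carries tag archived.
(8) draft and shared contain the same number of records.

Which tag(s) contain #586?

#586: none

From (4): #586 ∉ draft.
Suppose #586 ∈ shared: no assignment then satisfies all the clues, so #586 ∉ shared.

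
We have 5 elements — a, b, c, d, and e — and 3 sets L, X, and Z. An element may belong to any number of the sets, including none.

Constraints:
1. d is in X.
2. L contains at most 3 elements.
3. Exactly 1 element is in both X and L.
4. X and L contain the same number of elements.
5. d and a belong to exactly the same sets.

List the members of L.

L = {b, c, e}

From (1): d ∈ X.
(5): a matches d: a ∈ X.
Suppose a ∈ L: no assignment then satisfies all the clues, so a ∉ L.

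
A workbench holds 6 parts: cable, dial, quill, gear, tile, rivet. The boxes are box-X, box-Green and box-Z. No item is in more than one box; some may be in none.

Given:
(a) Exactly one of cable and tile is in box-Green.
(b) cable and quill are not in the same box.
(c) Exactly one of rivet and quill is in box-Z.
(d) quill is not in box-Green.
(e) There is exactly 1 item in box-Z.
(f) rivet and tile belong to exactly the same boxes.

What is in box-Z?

box-Z = {quill}

From (d): quill ∉ box-Green.
Suppose cable ∈ box-Z: no assignment then satisfies all the clues, so cable ∉ box-Z.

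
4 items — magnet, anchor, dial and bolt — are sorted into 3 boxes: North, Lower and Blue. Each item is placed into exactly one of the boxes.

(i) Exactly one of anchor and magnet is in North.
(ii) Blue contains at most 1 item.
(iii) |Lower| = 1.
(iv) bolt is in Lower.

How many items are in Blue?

1

From (iv): bolt ∈ Lower.
(iii): Lower already has 1, so the rest are out.
Suppose dial ∉ North: no assignment then satisfies all the clues, so dial ∈ North.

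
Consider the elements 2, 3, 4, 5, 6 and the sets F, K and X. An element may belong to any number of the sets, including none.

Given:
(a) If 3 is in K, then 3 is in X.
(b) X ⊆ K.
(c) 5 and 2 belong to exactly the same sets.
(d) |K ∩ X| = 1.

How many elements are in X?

1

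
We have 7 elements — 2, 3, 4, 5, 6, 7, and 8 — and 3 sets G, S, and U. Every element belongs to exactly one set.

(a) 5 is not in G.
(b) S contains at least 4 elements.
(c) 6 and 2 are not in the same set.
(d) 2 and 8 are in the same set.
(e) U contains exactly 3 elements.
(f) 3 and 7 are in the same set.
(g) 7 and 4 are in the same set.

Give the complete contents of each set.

G = {}; S = {3, 4, 6, 7}; U = {2, 5, 8}

From (a): 5 ∉ G.
Suppose 2 ∈ G: no assignment then satisfies all the clues, so 2 ∉ G.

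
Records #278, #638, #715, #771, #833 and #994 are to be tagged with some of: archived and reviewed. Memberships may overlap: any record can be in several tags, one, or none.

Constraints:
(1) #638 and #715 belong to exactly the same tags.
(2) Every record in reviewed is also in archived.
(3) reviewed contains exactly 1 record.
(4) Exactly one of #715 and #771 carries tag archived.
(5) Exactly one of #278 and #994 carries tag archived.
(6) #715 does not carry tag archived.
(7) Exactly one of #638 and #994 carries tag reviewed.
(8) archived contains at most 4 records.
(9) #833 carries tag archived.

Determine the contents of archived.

archived = {#771, #833, #994}

From (6): #715 ∉ archived.
From (9): #833 ∈ archived.
(1): #638 matches #715: #638 ∉ archived.
(2) contrapositive: #638 ∉ reviewed.
(2) contrapositive: #715 ∉ reviewed.
(4) (exactly one): #771 ∈ archived.
(7) (exactly one): #994 ∈ reviewed.
(2) with #994 ∈ reviewed: #994 ∈ archived.
(3): reviewed already has 1, so the rest are out.
(5) (exactly one): #278 ∉ archived.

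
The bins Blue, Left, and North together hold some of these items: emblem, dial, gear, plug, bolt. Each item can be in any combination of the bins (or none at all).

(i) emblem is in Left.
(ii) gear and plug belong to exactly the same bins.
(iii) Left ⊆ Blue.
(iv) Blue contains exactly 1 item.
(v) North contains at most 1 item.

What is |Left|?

1

From (i): emblem ∈ Left.
(iii) with emblem ∈ Left: emblem ∈ Blue.
(iv): Blue already has 1, so the rest are out.
(iii) contrapositive: dial ∉ Left.
(iii) contrapositive: gear ∉ Left.
(iii) contrapositive: plug ∉ Left.
(iii) contrapositive: bolt ∉ Left.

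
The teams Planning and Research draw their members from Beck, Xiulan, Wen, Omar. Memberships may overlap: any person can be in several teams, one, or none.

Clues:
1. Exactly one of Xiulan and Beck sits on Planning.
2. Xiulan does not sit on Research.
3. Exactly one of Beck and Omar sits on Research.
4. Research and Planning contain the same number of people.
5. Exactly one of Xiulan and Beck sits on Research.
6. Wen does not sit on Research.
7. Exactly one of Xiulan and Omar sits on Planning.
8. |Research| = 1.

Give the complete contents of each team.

Planning = {Xiulan}; Research = {Beck}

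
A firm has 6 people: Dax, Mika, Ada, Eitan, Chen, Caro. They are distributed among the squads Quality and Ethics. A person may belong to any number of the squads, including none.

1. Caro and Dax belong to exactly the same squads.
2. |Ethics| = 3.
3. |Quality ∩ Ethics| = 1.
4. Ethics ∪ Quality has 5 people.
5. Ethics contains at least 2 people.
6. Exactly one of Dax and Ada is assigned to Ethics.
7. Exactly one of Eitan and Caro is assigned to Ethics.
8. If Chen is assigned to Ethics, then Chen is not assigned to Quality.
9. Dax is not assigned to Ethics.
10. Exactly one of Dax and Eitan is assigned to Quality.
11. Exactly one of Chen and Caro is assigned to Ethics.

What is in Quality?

From (9): Dax ∉ Ethics.
(1): Caro matches Dax: Caro ∉ Ethics.
(6) (exactly one): Ada ∈ Ethics.
(7) (exactly one): Eitan ∈ Ethics.
(11) (exactly one): Chen ∈ Ethics.
(2): Ethics already has 3, so the rest are out.
(8): Chen ∉ Quality.
Suppose Dax ∉ Quality: no assignment then satisfies all the clues, so Dax ∈ Quality.

Quality = {Ada, Caro, Dax}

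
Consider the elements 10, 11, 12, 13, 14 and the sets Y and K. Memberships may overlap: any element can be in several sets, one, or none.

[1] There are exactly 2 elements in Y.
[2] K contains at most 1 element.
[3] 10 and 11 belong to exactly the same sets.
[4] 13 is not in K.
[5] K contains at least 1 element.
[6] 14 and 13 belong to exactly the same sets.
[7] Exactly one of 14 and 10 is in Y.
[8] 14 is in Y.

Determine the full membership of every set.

Y = {13, 14}; K = {12}

From (4): 13 ∉ K.
From (8): 14 ∈ Y.
(6): 13 matches 14: 13 ∈ Y.
(6): 14 matches 13: 14 ∉ K.
(7) (exactly one): 10 ∉ Y.
(1): Y already has 2, so the rest are out.
Suppose 10 ∈ K: no assignment then satisfies all the clues, so 10 ∉ K.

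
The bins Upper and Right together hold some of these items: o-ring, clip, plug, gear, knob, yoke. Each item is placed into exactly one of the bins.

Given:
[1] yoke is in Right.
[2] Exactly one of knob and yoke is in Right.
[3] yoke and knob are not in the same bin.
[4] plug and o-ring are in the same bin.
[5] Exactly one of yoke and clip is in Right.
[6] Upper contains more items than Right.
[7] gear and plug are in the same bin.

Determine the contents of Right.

Right = {yoke}

From (1): yoke ∈ Right.
(2) (exactly one): knob ∉ Right.
(5) (exactly one): clip ∉ Right.
Only one bin left: clip ∈ Upper.
Only one bin left: knob ∈ Upper.
Suppose o-ring ∈ Right: no assignment then satisfies all the clues, so o-ring ∉ Right.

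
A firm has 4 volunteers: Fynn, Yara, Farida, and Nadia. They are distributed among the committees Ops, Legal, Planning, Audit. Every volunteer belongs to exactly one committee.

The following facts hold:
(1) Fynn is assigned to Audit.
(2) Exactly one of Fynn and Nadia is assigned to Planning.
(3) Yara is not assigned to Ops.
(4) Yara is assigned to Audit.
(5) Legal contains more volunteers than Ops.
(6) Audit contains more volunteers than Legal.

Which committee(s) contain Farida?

Farida: Legal

From (1): Fynn ∈ Audit.
From (3): Yara ∉ Ops.
From (4): Yara ∈ Audit.
(2) (exactly one): Nadia ∈ Planning.
Suppose Farida ∈ Ops: no assignment then satisfies all the clues, so Farida ∉ Ops.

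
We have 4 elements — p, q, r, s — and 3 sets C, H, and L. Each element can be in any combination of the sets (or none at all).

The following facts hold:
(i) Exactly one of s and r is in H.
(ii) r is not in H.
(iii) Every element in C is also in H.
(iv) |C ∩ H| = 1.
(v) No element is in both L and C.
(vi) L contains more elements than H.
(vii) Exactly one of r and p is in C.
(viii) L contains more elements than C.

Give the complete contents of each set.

C = {p}; H = {p, s}; L = {q, r, s}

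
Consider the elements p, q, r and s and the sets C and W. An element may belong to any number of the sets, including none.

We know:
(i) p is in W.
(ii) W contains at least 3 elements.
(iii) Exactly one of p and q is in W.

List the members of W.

From (i): p ∈ W.
(iii) (exactly one): q ∉ W.
(ii): only 3 candidates remain for W, so all are in.

W = {p, r, s}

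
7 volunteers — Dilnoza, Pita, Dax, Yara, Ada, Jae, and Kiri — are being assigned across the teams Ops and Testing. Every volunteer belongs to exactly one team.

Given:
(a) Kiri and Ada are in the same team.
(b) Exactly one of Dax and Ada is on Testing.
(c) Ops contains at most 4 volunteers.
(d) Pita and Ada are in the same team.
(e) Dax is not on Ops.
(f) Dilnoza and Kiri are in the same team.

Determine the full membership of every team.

Ops = {Ada, Dilnoza, Kiri, Pita}; Testing = {Dax, Jae, Yara}

From (e): Dax ∉ Ops.
Only one team left: Dax ∈ Testing.
(b) (exactly one): Ada ∉ Testing.
(d): Pita matches Ada: Pita ∉ Testing.
Only one team left: Pita ∈ Ops.
Only one team left: Ada ∈ Ops.
(a): Kiri matches Ada: Kiri ∈ Ops.
(f): Dilnoza matches Kiri: Dilnoza ∈ Ops.
(c): Ops already has 4, so the rest are out.
Only one team left: Yara ∈ Testing.
Only one team left: Jae ∈ Testing.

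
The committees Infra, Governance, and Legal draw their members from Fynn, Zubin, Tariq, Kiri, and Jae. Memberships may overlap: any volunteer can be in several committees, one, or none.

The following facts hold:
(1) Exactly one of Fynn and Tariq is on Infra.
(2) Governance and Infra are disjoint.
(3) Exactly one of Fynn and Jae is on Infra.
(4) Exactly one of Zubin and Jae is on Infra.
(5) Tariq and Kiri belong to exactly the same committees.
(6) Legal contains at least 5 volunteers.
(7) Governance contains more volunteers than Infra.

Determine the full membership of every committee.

Infra = {Fynn, Zubin}; Governance = {Jae, Kiri, Tariq}; Legal = {Fynn, Jae, Kiri, Tariq, Zubin}

(6): only 5 candidates remain for Legal, so all are in.
Suppose Fynn ∉ Infra: no assignment then satisfies all the clues, so Fynn ∈ Infra.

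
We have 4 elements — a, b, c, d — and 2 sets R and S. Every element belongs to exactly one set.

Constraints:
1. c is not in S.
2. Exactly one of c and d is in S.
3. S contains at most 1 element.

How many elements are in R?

From (1): c ∉ S.
(2) (exactly one): d ∈ S.
(3): S already has 1, so the rest are out.
Only one set left: a ∈ R.
Only one set left: b ∈ R.
Only one set left: c ∈ R.

3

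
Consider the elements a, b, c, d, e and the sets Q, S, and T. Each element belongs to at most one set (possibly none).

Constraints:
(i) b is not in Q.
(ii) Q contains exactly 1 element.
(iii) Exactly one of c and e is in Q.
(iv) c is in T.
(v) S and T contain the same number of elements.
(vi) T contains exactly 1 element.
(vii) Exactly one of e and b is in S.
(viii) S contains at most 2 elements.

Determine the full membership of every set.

Q = {e}; S = {b}; T = {c}

From (i): b ∉ Q.
From (iv): c ∈ T.
(iii) (exactly one): e ∈ Q.
(vi): T already has 1, so the rest are out.
(vii) (exactly one): b ∈ S.
(ii): Q already has 1, so the rest are out.
Suppose a ∈ S: no assignment then satisfies all the clues, so a ∉ S.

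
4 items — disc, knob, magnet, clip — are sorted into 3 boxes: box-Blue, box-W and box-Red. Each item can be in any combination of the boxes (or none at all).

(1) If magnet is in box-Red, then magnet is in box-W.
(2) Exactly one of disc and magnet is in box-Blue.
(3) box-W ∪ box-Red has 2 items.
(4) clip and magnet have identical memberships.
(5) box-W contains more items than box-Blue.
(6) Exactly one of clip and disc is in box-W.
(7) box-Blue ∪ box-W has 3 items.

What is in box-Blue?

box-Blue = {disc}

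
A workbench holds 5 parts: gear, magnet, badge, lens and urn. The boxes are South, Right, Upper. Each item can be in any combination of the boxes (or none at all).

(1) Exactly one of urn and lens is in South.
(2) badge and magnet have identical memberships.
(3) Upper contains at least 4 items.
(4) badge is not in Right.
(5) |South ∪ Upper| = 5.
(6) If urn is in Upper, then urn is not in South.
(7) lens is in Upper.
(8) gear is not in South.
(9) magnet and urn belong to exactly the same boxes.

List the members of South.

South = {lens}

From (4): badge ∉ Right.
From (7): lens ∈ Upper.
From (8): gear ∉ South.
(2): magnet matches badge: magnet ∉ Right.
(9): urn matches magnet: urn ∉ Right.
Suppose magnet ∈ South: no assignment then satisfies all the clues, so magnet ∉ South.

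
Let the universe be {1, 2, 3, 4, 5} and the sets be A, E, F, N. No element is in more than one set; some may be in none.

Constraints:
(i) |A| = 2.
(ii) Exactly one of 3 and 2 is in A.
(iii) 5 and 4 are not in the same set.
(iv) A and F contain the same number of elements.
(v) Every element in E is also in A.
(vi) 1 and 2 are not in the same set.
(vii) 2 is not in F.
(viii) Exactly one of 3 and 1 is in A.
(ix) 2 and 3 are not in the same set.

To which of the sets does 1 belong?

1: F

From (vii): 2 ∉ F.
Suppose 1 ∈ A: no assignment then satisfies all the clues, so 1 ∉ A.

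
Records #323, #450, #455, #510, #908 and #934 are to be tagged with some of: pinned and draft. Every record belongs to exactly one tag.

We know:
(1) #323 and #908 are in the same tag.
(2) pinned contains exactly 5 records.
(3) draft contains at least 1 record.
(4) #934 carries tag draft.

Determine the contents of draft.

From (4): #934 ∈ draft.
(2): only 5 candidates remain for pinned, so all are in.

draft = {#934}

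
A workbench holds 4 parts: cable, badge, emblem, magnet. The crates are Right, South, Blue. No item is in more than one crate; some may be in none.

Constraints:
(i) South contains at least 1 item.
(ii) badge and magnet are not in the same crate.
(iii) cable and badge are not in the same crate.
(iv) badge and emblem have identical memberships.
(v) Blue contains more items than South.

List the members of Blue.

Blue = {badge, emblem}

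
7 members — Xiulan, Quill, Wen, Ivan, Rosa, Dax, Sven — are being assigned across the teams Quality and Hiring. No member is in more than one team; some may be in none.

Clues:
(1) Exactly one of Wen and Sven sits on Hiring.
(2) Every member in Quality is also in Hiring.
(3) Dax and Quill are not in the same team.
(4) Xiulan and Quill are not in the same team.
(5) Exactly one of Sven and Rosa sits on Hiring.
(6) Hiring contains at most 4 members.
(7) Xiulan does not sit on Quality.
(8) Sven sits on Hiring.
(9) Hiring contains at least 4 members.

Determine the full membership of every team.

Quality = {}; Hiring = {Dax, Ivan, Sven, Xiulan}

From (7): Xiulan ∉ Quality.
From (8): Sven ∈ Hiring.
(1) (exactly one): Wen ∉ Hiring.
(2) contrapositive: Wen ∉ Quality.
(5) (exactly one): Rosa ∉ Hiring.
(2) contrapositive: Rosa ∉ Quality.
Suppose Xiulan ∉ Hiring: no assignment then satisfies all the clues, so Xiulan ∈ Hiring.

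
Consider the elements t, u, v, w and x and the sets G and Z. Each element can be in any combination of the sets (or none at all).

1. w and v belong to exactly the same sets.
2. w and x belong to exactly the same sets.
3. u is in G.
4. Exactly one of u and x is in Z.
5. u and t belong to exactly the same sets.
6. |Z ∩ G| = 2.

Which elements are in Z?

Z = {t, u}

From (3): u ∈ G.
(5): t matches u: t ∈ G.
Suppose t ∉ Z: no assignment then satisfies all the clues, so t ∈ Z.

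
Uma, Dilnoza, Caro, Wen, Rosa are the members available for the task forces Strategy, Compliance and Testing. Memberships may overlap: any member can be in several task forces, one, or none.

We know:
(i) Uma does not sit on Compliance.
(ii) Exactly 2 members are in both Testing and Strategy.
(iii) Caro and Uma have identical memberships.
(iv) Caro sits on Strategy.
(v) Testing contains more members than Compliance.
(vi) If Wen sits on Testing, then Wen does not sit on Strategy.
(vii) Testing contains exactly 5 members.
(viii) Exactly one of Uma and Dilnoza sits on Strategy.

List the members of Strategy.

Strategy = {Caro, Uma}

From (i): Uma ∉ Compliance.
From (iv): Caro ∈ Strategy.
(iii): Uma matches Caro: Uma ∈ Strategy.
(iii): Caro matches Uma: Caro ∉ Compliance.
(vii): only 5 candidates remain for Testing, so all are in.
(viii) (exactly one): Dilnoza ∉ Strategy.
(vi): Wen ∉ Strategy.
Suppose Rosa ∈ Strategy: no assignment then satisfies all the clues, so Rosa ∉ Strategy.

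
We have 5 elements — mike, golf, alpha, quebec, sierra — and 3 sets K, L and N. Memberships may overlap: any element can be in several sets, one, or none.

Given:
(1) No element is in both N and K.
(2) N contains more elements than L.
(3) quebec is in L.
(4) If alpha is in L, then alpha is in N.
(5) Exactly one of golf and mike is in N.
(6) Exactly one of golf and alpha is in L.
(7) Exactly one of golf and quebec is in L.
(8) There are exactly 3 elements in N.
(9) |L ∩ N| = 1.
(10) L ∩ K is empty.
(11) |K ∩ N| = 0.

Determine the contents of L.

L = {alpha, quebec}

From (3): quebec ∈ L.
(7) (exactly one): golf ∉ L.
(10) (disjoint): quebec ∉ K.
(6) (exactly one): alpha ∈ L.
(10) (disjoint): alpha ∉ K.
(4): alpha ∈ N.
Suppose mike ∈ L: no assignment then satisfies all the clues, so mike ∉ L.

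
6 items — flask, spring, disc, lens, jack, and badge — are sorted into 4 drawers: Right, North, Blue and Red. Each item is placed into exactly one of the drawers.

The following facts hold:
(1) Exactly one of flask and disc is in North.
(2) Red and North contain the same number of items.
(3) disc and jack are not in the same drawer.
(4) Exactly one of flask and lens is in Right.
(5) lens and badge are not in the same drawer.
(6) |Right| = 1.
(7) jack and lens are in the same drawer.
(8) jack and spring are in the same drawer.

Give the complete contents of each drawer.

Right = {flask}; North = {disc}; Blue = {jack, lens, spring}; Red = {badge}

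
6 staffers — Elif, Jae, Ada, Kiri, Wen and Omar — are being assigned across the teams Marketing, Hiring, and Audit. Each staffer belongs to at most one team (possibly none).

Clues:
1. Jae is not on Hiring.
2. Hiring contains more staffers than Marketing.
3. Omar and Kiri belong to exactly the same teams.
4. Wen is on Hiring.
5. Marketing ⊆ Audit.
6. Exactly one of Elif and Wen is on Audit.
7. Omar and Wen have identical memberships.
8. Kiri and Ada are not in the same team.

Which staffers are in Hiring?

Hiring = {Kiri, Omar, Wen}

From (1): Jae ∉ Hiring.
From (4): Wen ∈ Hiring.
(6) (exactly one): Elif ∈ Audit.
(7): Omar matches Wen: Omar ∉ Marketing.
(7): Omar matches Wen: Omar ∈ Hiring.
(3): Kiri matches Omar: Kiri ∉ Marketing.
(3): Kiri matches Omar: Kiri ∈ Hiring.
(8): Ada ∉ Hiring.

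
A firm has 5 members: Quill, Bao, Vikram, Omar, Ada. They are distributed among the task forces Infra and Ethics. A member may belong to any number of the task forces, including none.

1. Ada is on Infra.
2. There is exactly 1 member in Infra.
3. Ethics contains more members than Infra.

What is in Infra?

Infra = {Ada}

From (1): Ada ∈ Infra.
(2): Infra already has 1, so the rest are out.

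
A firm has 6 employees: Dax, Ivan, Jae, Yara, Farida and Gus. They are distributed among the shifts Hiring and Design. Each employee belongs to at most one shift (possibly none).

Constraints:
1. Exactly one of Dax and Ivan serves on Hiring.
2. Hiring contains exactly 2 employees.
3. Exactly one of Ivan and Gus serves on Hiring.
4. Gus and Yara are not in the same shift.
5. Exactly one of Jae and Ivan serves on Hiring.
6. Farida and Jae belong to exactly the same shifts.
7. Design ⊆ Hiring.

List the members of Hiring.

Hiring = {Ivan, Yara}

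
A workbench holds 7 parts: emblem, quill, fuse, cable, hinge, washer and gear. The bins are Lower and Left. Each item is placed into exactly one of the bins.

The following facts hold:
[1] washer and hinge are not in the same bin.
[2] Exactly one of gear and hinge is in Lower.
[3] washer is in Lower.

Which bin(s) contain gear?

gear: Lower

From (3): washer ∈ Lower.
(1): hinge ∉ Lower.
(2) (exactly one): gear ∈ Lower.
Only one bin left: hinge ∈ Left.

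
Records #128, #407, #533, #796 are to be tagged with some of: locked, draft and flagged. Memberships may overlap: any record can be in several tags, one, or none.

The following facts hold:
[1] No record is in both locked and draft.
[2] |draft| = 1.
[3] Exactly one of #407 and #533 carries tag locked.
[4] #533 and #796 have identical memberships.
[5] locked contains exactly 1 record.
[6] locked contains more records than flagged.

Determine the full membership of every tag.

locked = {#407}; draft = {#128}; flagged = {}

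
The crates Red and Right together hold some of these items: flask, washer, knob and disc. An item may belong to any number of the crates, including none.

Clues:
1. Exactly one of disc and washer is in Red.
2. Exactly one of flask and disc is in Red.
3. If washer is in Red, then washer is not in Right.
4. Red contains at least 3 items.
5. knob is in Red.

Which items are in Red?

Red = {flask, knob, washer}

From (5): knob ∈ Red.
Suppose flask ∉ Red: no assignment then satisfies all the clues, so flask ∈ Red.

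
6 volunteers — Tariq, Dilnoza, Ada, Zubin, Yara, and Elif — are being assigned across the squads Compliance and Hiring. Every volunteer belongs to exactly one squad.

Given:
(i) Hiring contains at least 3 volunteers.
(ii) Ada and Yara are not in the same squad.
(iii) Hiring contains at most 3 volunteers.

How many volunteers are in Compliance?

3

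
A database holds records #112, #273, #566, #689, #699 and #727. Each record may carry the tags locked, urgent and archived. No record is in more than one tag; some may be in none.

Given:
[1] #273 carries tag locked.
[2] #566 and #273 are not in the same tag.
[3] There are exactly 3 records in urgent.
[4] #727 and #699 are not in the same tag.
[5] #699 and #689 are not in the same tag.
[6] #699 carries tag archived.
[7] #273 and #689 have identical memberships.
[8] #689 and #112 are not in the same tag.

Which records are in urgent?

urgent = {#112, #566, #727}

From (1): #273 ∈ locked.
From (6): #699 ∈ archived.
(2): #566 ∉ locked.
(4): #727 ∉ archived.
(5): #689 ∉ archived.
(7): #689 matches #273: #689 ∈ locked.
(8): #112 ∉ locked.
(3): only 3 candidates remain for urgent, so all are in.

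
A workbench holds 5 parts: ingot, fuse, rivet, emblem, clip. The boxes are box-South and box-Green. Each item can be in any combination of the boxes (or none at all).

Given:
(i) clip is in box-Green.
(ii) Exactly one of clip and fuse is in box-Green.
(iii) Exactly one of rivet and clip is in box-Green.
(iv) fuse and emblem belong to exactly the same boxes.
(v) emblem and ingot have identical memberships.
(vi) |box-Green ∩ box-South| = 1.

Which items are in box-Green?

box-Green = {clip}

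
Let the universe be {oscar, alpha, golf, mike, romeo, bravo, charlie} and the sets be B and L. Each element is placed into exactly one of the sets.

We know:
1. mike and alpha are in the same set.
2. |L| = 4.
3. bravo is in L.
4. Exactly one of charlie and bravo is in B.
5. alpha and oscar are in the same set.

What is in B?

B = {charlie, golf, romeo}

From (3): bravo ∈ L.
(4) (exactly one): charlie ∈ B.
Suppose oscar ∈ B: no assignment then satisfies all the clues, so oscar ∉ B.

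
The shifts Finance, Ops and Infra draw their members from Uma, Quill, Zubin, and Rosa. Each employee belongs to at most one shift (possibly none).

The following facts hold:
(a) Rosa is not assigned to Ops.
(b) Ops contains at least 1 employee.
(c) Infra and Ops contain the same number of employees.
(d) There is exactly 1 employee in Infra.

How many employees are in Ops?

1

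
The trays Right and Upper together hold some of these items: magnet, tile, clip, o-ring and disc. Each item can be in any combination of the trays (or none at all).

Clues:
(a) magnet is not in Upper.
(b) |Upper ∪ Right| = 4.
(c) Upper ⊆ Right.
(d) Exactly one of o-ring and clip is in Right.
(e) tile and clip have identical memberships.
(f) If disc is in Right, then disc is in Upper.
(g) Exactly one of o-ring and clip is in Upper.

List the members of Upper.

Upper = {clip, disc, tile}

From (a): magnet ∉ Upper.
Suppose tile ∉ Upper: no assignment then satisfies all the clues, so tile ∈ Upper.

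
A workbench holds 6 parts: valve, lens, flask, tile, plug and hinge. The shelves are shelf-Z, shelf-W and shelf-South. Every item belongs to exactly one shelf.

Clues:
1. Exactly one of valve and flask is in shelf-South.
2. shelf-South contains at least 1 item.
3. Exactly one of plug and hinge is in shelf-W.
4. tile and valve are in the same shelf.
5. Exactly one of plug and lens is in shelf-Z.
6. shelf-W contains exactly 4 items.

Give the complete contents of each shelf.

shelf-Z = {plug}; shelf-W = {hinge, lens, tile, valve}; shelf-South = {flask}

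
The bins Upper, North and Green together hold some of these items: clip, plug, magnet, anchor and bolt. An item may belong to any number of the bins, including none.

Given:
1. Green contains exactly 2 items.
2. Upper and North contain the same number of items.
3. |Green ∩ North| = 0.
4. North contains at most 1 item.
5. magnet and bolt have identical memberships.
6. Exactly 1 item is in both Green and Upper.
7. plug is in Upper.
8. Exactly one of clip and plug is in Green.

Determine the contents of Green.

Green = {anchor, plug}

From (7): plug ∈ Upper.
Suppose clip ∈ Green: no assignment then satisfies all the clues, so clip ∉ Green.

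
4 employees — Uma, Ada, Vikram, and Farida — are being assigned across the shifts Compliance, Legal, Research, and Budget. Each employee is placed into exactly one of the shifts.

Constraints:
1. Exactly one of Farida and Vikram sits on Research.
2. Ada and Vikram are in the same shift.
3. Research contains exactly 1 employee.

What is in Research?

Research = {Farida}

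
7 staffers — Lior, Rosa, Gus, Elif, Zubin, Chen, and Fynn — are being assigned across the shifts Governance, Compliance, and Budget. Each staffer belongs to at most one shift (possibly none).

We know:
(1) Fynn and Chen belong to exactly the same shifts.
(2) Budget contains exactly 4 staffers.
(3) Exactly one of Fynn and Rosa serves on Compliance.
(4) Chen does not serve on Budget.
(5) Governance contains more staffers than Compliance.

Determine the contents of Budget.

Budget = {Elif, Gus, Lior, Zubin}

From (4): Chen ∉ Budget.
(1): Fynn matches Chen: Fynn ∉ Budget.
Suppose Lior ∉ Budget: no assignment then satisfies all the clues, so Lior ∈ Budget.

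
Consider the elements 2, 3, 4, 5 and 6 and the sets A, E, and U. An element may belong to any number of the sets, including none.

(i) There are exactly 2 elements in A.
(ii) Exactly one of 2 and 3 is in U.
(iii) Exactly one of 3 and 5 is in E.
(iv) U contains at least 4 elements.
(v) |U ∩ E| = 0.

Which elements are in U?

U = {2, 4, 5, 6}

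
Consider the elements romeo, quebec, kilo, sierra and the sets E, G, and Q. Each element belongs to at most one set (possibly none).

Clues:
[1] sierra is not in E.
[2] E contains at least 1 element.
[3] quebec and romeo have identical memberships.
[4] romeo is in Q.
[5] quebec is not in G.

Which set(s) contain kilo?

kilo: E

From (1): sierra ∉ E.
From (4): romeo ∈ Q.
From (5): quebec ∉ G.
(3): quebec matches romeo: quebec ∉ E.
(3): quebec matches romeo: quebec ∈ Q.
(2): only 1 candidates remain for E, so all are in.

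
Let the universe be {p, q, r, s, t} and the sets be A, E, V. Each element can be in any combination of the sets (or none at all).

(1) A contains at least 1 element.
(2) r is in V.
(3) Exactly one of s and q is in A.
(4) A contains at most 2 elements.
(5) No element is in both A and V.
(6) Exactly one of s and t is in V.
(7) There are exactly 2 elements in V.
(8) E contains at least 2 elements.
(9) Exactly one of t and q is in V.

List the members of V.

V = {r, t}

From (2): r ∈ V.
(5) (disjoint): r ∉ A.
Suppose p ∈ V: no assignment then satisfies all the clues, so p ∉ V.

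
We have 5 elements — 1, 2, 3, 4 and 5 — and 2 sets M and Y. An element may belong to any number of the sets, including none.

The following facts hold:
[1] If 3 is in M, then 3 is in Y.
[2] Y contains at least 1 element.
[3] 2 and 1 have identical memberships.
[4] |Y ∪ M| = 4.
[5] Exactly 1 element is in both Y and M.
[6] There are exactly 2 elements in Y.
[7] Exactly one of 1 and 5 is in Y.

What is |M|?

3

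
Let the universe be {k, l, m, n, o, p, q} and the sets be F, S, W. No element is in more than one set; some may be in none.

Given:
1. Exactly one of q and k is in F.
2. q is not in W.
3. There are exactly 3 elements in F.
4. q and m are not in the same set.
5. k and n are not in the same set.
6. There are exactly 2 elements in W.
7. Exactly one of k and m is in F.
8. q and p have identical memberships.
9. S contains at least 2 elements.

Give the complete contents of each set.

F = {k, l, o}; S = {p, q}; W = {m, n}

From (2): q ∉ W.
(8): p matches q: p ∉ W.
Suppose k ∉ F: no assignment then satisfies all the clues, so k ∈ F.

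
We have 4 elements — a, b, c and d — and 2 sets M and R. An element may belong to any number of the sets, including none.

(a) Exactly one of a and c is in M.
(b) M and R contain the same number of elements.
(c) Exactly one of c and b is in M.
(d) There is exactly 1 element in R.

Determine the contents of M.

M = {c}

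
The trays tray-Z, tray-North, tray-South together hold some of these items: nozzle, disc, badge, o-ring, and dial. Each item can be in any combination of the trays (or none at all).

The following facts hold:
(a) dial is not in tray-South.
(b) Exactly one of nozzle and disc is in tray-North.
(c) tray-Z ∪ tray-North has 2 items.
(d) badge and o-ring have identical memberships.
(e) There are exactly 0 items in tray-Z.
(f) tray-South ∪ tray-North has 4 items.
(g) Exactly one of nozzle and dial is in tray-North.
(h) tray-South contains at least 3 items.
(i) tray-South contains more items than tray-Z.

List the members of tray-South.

From (a): dial ∉ tray-South.
(e): tray-Z already has 0, so the rest are out.
Suppose nozzle ∈ tray-South: no assignment then satisfies all the clues, so nozzle ∉ tray-South.

tray-South = {badge, disc, o-ring}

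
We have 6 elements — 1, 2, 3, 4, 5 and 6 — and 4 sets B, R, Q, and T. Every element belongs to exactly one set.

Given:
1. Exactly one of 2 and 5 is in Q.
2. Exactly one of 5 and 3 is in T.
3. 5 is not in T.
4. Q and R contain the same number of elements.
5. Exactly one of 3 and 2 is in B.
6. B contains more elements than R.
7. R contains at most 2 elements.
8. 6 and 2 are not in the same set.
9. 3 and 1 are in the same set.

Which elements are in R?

R = {6}

From (3): 5 ∉ T.
(2) (exactly one): 3 ∈ T.
(5) (exactly one): 2 ∈ B.
(8): 6 ∉ B.
(9): 1 matches 3: 1 ∉ B.
(9): 1 matches 3: 1 ∉ R.
(9): 1 matches 3: 1 ∉ Q.
(9): 1 matches 3: 1 ∈ T.
(1) (exactly one): 5 ∈ Q.
Suppose 4 ∈ R: no assignment then satisfies all the clues, so 4 ∉ R.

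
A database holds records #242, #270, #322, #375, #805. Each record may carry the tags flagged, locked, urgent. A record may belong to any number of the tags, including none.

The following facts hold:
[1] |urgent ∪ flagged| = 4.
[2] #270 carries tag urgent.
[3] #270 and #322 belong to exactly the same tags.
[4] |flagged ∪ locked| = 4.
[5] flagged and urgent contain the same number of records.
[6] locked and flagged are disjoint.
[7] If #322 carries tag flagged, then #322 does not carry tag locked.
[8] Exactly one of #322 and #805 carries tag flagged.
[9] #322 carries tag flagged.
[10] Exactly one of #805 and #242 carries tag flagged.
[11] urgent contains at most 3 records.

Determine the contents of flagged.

From (2): #270 ∈ urgent.
From (9): #322 ∈ flagged.
(3): #270 matches #322: #270 ∈ flagged.
(3): #322 matches #270: #322 ∈ urgent.
(6) (disjoint): #270 ∉ locked.
(6) (disjoint): #322 ∉ locked.
(8) (exactly one): #805 ∉ flagged.
(10) (exactly one): #242 ∈ flagged.
(6) (disjoint): #242 ∉ locked.
Suppose #375 ∈ flagged: no assignment then satisfies all the clues, so #375 ∉ flagged.

flagged = {#242, #270, #322}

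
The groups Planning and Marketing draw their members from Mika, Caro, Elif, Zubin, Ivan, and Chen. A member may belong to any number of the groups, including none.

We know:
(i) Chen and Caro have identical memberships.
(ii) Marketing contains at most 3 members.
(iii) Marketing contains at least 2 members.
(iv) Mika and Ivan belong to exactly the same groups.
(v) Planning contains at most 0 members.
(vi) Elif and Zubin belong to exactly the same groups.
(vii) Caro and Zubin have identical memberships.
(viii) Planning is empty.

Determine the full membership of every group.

Planning = {}; Marketing = {Ivan, Mika}

(v): Planning already has 0, so the rest are out.
Suppose Mika ∉ Marketing: no assignment then satisfies all the clues, so Mika ∈ Marketing.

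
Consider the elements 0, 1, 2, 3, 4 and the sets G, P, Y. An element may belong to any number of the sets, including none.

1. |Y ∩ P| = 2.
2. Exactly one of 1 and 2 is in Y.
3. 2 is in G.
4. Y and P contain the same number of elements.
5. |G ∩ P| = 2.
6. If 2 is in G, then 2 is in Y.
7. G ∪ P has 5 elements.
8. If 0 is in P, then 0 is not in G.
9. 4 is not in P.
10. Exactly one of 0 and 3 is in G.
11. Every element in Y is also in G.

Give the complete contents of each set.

G = {1, 2, 3, 4}; P = {0, 2, 3}; Y = {2, 3, 4}

From (3): 2 ∈ G.
From (9): 4 ∉ P.
(6): 2 ∈ Y.
(2) (exactly one): 1 ∉ Y.
Suppose 0 ∈ G: no assignment then satisfies all the clues, so 0 ∉ G.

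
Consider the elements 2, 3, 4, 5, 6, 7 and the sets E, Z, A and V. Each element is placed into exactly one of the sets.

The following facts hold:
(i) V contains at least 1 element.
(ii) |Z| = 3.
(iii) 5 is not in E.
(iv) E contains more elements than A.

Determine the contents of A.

A = {}

From (iii): 5 ∉ E.
Suppose 2 ∈ A: no assignment then satisfies all the clues, so 2 ∉ A.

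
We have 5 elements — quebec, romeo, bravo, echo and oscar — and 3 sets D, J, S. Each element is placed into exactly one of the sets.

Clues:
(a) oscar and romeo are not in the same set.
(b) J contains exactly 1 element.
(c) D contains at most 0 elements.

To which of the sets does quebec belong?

quebec: S

(c): D already has 0, so the rest are out.
Suppose quebec ∈ J: no assignment then satisfies all the clues, so quebec ∉ J.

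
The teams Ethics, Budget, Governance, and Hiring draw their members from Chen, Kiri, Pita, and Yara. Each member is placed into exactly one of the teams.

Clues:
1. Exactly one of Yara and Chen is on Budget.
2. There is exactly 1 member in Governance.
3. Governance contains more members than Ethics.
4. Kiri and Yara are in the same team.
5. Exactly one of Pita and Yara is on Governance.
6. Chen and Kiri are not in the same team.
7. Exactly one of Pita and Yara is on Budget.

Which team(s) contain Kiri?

Kiri: Budget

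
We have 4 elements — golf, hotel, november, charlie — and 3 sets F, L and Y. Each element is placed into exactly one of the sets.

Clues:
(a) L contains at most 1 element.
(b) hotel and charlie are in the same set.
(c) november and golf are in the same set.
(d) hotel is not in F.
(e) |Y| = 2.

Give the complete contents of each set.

From (d): hotel ∉ F.
(b): charlie matches hotel: charlie ∉ F.
Suppose golf ∉ F: no assignment then satisfies all the clues, so golf ∈ F.

F = {golf, november}; L = {}; Y = {charlie, hotel}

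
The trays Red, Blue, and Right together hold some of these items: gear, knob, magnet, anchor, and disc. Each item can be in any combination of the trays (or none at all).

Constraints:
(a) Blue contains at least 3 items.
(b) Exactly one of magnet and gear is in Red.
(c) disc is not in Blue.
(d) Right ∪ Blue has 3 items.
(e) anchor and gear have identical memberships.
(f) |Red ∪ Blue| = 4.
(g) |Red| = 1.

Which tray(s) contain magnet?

magnet: Red

From (c): disc ∉ Blue.
Suppose magnet ∉ Red: no assignment then satisfies all the clues, so magnet ∈ Red.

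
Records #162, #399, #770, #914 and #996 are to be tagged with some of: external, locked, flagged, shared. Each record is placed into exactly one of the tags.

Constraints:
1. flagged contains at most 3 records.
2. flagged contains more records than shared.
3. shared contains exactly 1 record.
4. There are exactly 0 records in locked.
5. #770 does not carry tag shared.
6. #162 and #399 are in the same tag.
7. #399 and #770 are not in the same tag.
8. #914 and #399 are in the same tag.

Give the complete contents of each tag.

external = {#770}; locked = {}; flagged = {#162, #399, #914}; shared = {#996}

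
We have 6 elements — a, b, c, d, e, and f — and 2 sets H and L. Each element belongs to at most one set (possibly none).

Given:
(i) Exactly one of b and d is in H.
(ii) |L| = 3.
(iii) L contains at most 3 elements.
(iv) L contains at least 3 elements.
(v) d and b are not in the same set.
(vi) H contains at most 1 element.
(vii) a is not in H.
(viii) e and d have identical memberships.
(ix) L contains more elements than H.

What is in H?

H = {b}

From (vii): a ∉ H.
Suppose b ∉ H: no assignment then satisfies all the clues, so b ∈ H.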